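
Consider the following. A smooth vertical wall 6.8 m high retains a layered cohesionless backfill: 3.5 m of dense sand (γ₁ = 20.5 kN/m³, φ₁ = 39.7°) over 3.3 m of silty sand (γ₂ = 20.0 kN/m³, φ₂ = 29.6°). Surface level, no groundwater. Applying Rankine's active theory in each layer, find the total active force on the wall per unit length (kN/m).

145 kN/m

K_a1 = tan²(45°−39.7°/2) = 0.2204; K_a2 = tan²(45°−29.6°/2) = 0.3387.
Layer 1: σ at base = K_a1 γ₁ h₁ = 15.82 kPa; P₁ = ½×15.82×3.5 = 27.68.
Layer 2: σ_v at top = γ₁h₁ = 71.75; σ_h top = K_a2×71.75 = 24.30; σ_h base = K_a2×(71.75+20.0×3.3) = 46.66.
P₂ = ½(24.30+46.66)×3.3 = 117.1. Total P_a = 27.68+117.1 = 144.8 kN/m.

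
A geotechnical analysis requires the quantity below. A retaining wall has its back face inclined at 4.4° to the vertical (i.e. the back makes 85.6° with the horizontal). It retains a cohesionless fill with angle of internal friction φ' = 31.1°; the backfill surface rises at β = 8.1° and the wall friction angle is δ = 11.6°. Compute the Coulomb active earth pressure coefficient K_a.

K_a = sin²(α+φ) / [sin²α · sin(α−δ) · (1 + √{sin(φ+δ)sin(φ−β) / (sin(α−δ)sin(α+β))})²].
With α = 85.6°, φ = 31.1°, δ = 11.6°, β = 8.1°: K_a = 0.3589.

0.359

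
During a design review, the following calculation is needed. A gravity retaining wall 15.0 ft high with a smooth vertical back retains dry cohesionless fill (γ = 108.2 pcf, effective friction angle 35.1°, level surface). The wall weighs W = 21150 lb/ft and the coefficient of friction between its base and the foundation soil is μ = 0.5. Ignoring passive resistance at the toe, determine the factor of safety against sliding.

3.22

K_a = tan²(45° − 35.1°/2) = 0.2698.
P_a = ½K_aγH² = 0.5×0.2698×108.2×15.0² = 3285 lb/ft, acting at H/3 = 5.000 ft above the base.
FS_sliding = μW / P_a = 0.5×21150 / 3285 = 3.220.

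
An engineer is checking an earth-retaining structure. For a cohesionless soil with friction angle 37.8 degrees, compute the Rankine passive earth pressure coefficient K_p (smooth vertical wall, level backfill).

K_p = (1 + sin φ)/(1 − sin φ) = tan²(45° + 37.8°/2) = 4.167.

4.17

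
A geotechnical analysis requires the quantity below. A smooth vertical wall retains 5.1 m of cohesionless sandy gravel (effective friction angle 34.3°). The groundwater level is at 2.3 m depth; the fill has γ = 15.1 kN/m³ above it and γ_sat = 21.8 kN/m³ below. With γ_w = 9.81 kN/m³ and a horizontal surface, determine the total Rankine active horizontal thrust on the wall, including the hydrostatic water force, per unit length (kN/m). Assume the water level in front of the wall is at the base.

89.9 kN/m

K_a = tan²(45° − φ/2) = 0.2792.
γ' = 21.8 − 9.81 = 11.99 kN/m³. Depth below WT = 2.8 m.
σ'_h at WT = K_a γ d_w = 9.695 kPa; at base = 9.695 + K_a γ' × 2.8 = 19.07 kPa.
P₁ (0–2.3 m) = ½×9.695×2.3 = 11.15. P₂ (2.3–5.1 m) = ½(9.695+19.07)×2.8 = 40.27.
P_w = ½ γ_w h₂² = 0.5×9.81×2.8² = 38.46. Total = 11.15+40.27+38.46 = 89.87 kN/m.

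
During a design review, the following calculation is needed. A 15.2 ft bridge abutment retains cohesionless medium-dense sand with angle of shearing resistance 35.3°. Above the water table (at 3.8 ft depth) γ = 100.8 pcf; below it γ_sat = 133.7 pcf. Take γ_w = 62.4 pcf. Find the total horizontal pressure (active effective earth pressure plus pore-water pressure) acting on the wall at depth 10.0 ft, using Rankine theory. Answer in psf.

K_a = (1 − sin φ)/(1 + sin φ) = 0.2675.
γ' = 133.7 − 62.4 = 71.30 pcf.
Effective vertical stress at 10.0 ft: σ'_v = 100.8×3.8 + 71.30×6.20 = 825.1 psf.
σ'_h = K_a σ'_v = 0.2675 × 825.1 = 220.7 psf; u = γ_w × 6.20 = 386.9 psf.
Total σ_h = 220.7 + 386.9 = 607.6 psf.

608 psf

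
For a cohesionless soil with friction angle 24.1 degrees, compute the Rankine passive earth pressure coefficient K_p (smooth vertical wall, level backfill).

2.38

K_p = (1 + sin φ)/(1 − sin φ) = tan²(45° + 24.1°/2) = 2.380.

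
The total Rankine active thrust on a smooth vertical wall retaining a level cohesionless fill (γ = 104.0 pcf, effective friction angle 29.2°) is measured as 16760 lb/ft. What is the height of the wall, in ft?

30.6 ft

K_a = 0.3442. P_a = ½ K_a γ H² ⇒ H = √(2P_a/(K_a γ)).
H = √(2×16760/(0.3442×104.0)) = 30.60 ft.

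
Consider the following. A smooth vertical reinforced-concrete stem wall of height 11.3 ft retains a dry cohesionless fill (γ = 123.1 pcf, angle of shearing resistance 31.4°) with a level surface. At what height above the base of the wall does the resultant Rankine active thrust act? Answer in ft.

3.77 ft

K_a = 0.3149.
The pressure distribution is triangular, so the resultant acts at H/3 above the base = 11.3/3 = 3.767 ft.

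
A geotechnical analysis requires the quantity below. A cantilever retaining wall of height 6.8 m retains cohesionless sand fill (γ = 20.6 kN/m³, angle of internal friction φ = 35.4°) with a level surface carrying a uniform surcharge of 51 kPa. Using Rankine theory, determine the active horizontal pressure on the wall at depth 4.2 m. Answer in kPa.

K_a = (1 − sin φ)/(1 + sin φ) = 0.2664.
σ_v = γz + q = 20.6 × 4.2 + 51 = 137.5 kPa.
σ_h = K_a σ_v = 0.2664 × 137.5 = 36.64 kPa.

36.6 kPa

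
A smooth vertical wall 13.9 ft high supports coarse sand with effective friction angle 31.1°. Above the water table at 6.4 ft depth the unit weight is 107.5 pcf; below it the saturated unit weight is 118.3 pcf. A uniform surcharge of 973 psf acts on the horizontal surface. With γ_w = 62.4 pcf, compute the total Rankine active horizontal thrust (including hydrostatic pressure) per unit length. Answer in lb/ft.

8910 lb/ft

K_a = tan²(45° − φ/2) = 0.3188.
γ' = 118.3 − 62.4 = 55.90 pcf. h₂ = H − d_w = 7.5 ft.
σ'_h: at surface K_a·q = 310.2; at WT K_a(q+γd_w) = 529.5; at base K_a(q+γd_w+γ'h₂) = 663.2 psf.
P₁ = ½(310.2+529.5)×6.4 = 2687; P₂ = ½(529.5+663.2)×7.5 = 4473; P_w = ½γ_w h₂² = 1755.
Total = 2687+4473+1755 = 8915 lb/ft.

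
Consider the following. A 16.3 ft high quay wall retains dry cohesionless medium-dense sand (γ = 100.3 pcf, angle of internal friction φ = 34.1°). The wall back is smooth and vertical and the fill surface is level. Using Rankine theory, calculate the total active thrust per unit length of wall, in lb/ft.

K_a = tan²(45° − φ/2) = 0.2815.
P_a = ½ K_a γ H² = 0.5 × 0.2815 × 100.3 × 16.3² = 3751 lb/ft.

3750 lb/ft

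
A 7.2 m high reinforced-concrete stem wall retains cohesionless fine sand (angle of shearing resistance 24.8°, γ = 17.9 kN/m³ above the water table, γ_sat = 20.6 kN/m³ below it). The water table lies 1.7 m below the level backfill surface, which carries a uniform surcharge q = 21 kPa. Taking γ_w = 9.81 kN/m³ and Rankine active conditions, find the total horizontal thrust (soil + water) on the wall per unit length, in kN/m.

356 kN/m

K_a = tan²(45° − φ/2) = 0.4090.
γ' = 20.6 − 9.81 = 10.79 kN/m³. h₂ = H − d_w = 5.5 m.
σ'_h: at surface K_a·q = 8.589; at WT K_a(q+γd_w) = 21.03; at base K_a(q+γd_w+γ'h₂) = 45.31 kPa.
P₁ = ½(8.589+21.03)×1.7 = 25.18; P₂ = ½(21.03+45.31)×5.5 = 182.4; P_w = ½γ_w h₂² = 148.4.
Total = 25.18+182.4+148.4 = 356.0 kN/m.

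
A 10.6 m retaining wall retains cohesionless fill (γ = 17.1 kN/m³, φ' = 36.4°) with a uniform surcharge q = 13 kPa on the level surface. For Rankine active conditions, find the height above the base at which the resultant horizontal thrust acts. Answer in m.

3.75 m

K_a = 0.2552.
Triangular part P₁ = ½K_aγH² = 245.1 at H/3 = 3.533 m; rectangular part P₂ = K_a q H = 35.16 at H/2 = 5.300 m.
ȳ = (P₁·3.533 + P₂·5.300)/(P₁+P₂) = 3.755 m.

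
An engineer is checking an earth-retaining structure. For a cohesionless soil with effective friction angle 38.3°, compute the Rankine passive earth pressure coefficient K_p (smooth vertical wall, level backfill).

K_p = (1 + sin φ)/(1 − sin φ) = tan²(45° + 38.3°/2) = 4.260.

4.26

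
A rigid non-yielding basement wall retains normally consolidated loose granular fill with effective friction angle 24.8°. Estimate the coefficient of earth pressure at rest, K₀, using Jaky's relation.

K₀ = 1 − sin φ' = 1 − sin 24.8° = 0.5805.

0.581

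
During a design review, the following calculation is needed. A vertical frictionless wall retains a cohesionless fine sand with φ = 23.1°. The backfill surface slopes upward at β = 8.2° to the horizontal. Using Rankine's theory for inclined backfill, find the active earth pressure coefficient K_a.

K_a = cos β · (cos β − √(cos²β − cos²φ)) / (cos β + √(cos²β − cos²φ)).
cos β = 0.9898, cos φ = 0.9198, √(cos²β − cos²φ) = 0.3655.
K_a = 0.9898 × (0.9898 − 0.3655)/(0.9898 + 0.3655) = 0.4559.

0.456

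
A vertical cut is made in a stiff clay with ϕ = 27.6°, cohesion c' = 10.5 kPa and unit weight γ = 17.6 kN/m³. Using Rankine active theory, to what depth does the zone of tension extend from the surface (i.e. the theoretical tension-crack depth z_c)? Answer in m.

1.97 m

K_a = tan²(45° − 27.6°/2) = 0.3668; √K_a = 0.6056.
The active pressure is zero where K_a γ z = 2c√K_a, so z_c = 2c/(γ√K_a) = 2×10.5/(17.6×0.6056) = 1.970 m.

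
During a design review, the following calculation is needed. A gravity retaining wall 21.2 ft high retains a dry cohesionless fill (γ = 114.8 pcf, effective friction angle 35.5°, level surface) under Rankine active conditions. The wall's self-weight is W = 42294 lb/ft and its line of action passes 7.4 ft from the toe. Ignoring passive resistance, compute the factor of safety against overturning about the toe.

6.47

K_a = tan²(45° − 35.5°/2) = 0.2653.
P_a = ½K_aγH² = 0.5×0.2653×114.8×21.2² = 6843 lb/ft, acting at H/3 = 7.067 ft above the base.
Overturning moment M_o = P_a × H/3 = 6843 × 7.067 = 48360.
Resisting moment M_r = W × 7.4 = 42294 × 7.4 = 313000.
FS_overturning = M_r/M_o = 313000/48360 = 6.472.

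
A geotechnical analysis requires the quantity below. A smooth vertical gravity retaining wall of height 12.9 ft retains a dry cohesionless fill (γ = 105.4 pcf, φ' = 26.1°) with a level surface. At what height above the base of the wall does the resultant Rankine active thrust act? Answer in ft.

K_a = 0.3889.
The pressure distribution is triangular, so the resultant acts at H/3 above the base = 12.9/3 = 4.300 ft.

4.30 ft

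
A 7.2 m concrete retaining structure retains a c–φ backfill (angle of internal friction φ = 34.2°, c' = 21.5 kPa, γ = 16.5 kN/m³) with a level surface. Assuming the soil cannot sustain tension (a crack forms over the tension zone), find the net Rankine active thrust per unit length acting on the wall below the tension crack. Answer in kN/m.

K_a = 0.2803; √K_a = 0.5295.
Tension-crack depth z_c = 2c/(γ√K_a) = 2×21.5/(16.5×0.5295) = 4.922 m.
σ_a at base = K_a γ H − 2c√K_a = 0.2803×16.5×7.2 − 2×21.5×0.5295 = 10.54 kPa.
P_a = ½ × 10.54 × (H − z_c) = 0.5×10.54×2.278 = 12.00 kN/m.

12.0 kN/m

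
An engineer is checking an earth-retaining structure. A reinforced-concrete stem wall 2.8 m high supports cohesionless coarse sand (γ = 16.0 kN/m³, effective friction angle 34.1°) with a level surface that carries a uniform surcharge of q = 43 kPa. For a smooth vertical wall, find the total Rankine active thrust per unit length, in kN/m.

51.6 kN/m

K_a = tan²(45° − φ/2) = 0.2815.
Soil triangle: ½ K_a γ H² = 0.5×0.2815×16.0×2.8² = 17.66 kN/m.
Surcharge rectangle: K_a q H = 0.2815×43×2.8 = 33.90 kN/m.
Total = 17.66 + 33.90 = 51.55 kN/m.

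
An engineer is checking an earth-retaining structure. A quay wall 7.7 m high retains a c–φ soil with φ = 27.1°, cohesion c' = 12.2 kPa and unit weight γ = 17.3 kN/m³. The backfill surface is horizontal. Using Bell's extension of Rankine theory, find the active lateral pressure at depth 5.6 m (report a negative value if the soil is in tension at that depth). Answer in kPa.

K_a = (1 − sin φ)/(1 + sin φ) = 0.3741.
σ_a = K_a γ z − 2c√K_a = 0.3741×17.3×5.6 − 2×12.2×0.6116 = 21.32 kPa.

21.3 kPa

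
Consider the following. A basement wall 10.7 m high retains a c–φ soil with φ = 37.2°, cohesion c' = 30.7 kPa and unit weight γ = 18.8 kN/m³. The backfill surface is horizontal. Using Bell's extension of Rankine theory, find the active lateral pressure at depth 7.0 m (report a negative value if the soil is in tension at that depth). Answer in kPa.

1.95 kPa

K_a = (1 − sin φ)/(1 + sin φ) = 0.2464.
σ_a = K_a γ z − 2c√K_a = 0.2464×18.8×7.0 − 2×30.7×0.4964 = 1.949 kPa.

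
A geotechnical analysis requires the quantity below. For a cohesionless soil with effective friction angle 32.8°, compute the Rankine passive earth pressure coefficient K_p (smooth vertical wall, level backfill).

3.36

K_p = (1 + sin φ)/(1 − sin φ) = tan²(45° + 32.8°/2) = 3.364.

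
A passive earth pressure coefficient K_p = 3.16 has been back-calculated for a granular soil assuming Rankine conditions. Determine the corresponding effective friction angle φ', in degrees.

31.3°

K_p = (1+sin φ)/(1−sin φ) ⇒ sin φ = (K_p − 1)/(K_p + 1) = 0.5192.
φ = arcsin(0.5192) = 31.28°.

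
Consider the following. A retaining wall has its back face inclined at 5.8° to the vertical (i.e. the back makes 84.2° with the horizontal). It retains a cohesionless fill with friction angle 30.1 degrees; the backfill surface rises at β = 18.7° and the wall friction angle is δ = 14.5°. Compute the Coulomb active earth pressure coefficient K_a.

0.463

K_a = sin²(α+φ) / [sin²α · sin(α−δ) · (1 + √{sin(φ+δ)sin(φ−β) / (sin(α−δ)sin(α+β))})²].
With α = 84.2°, φ = 30.1°, δ = 14.5°, β = 18.7°: K_a = 0.4634.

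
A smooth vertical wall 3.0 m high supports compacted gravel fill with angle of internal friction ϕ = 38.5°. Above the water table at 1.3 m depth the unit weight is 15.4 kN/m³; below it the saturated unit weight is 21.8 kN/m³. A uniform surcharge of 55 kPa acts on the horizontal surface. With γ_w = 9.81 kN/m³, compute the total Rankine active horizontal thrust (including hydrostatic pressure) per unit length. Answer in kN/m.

K_a = tan²(45° − φ/2) = 0.2327.
γ' = 21.8 − 9.81 = 11.99 kN/m³. h₂ = H − d_w = 1.7 m.
σ'_h: at surface K_a·q = 12.80; at WT K_a(q+γd_w) = 17.45; at base K_a(q+γd_w+γ'h₂) = 22.20 kPa.
P₁ = ½(12.80+17.45)×1.3 = 19.66; P₂ = ½(17.45+22.20)×1.7 = 33.70; P_w = ½γ_w h₂² = 14.18.
Total = 19.66+33.70+14.18 = 67.54 kN/m.

67.5 kN/m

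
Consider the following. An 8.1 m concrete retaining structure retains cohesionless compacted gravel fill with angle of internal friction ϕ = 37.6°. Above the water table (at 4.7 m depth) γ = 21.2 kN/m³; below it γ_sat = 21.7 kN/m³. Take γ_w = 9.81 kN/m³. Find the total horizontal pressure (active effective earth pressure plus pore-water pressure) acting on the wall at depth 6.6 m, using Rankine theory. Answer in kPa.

48.2 kPa

K_a = (1 − sin φ)/(1 + sin φ) = 0.2421.
γ' = 21.7 − 9.81 = 11.89 kN/m³.
Effective vertical stress at 6.6 m: σ'_v = 21.2×4.7 + 11.89×1.90 = 122.2 kPa.
σ'_h = K_a σ'_v = 0.2421 × 122.2 = 29.60 kPa; u = γ_w × 1.90 = 18.64 kPa.
Total σ_h = 29.60 + 18.64 = 48.23 kPa.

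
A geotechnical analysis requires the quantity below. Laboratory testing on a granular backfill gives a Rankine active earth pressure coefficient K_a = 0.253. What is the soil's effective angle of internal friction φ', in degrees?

36.6°

K_a = tan²(45° − φ/2) ⇒ 45° − φ/2 = arctan(√0.253) = 26.70°.
φ = 2(45° − 26.70°) = 36.60°.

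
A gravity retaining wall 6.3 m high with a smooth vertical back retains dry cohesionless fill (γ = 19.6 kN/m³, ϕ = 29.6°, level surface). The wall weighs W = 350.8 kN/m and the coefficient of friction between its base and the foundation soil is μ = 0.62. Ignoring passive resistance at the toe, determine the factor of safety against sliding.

K_a = tan²(45° − 29.6°/2) = 0.3387.
P_a = ½K_aγH² = 0.5×0.3387×19.6×6.3² = 131.8 kN/m, acting at H/3 = 2.100 m above the base.
FS_sliding = μW / P_a = 0.62×350.8 / 131.8 = 1.651.

1.65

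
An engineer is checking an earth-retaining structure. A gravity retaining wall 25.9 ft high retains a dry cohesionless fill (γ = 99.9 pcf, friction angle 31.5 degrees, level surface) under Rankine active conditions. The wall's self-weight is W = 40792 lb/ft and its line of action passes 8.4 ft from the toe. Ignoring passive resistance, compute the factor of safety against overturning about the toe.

3.78

K_a = tan²(45° − 31.5°/2) = 0.3136.
P_a = ½K_aγH² = 0.5×0.3136×99.9×25.9² = 10510 lb/ft, acting at H/3 = 8.633 ft above the base.
Overturning moment M_o = P_a × H/3 = 10510 × 8.633 = 90730.
Resisting moment M_r = W × 8.4 = 40792 × 8.4 = 342700.
FS_overturning = M_r/M_o = 342700/90730 = 3.777.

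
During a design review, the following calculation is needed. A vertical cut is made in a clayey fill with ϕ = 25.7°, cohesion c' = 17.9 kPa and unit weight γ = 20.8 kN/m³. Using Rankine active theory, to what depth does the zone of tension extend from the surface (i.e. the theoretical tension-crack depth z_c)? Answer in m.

K_a = tan²(45° − 25.7°/2) = 0.3950; √K_a = 0.6285.
The active pressure is zero where K_a γ z = 2c√K_a, so z_c = 2c/(γ√K_a) = 2×17.9/(20.8×0.6285) = 2.738 m.

2.74 m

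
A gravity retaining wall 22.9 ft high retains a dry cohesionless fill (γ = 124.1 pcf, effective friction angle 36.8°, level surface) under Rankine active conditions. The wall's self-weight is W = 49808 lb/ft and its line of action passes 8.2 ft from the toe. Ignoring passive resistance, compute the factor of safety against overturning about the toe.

6.56

K_a = tan²(45° − 36.8°/2) = 0.2508.
P_a = ½K_aγH² = 0.5×0.2508×124.1×22.9² = 8160 lb/ft, acting at H/3 = 7.633 ft above the base.
Overturning moment M_o = P_a × H/3 = 8160 × 7.633 = 62290.
Resisting moment M_r = W × 8.2 = 49808 × 8.2 = 408400.
FS_overturning = M_r/M_o = 408400/62290 = 6.557.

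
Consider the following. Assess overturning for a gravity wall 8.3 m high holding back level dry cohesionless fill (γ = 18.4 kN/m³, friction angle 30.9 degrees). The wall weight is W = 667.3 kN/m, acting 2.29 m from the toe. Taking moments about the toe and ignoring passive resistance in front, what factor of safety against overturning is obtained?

K_a = tan²(45° − 30.9°/2) = 0.3214.
P_a = ½K_aγH² = 0.5×0.3214×18.4×8.3² = 203.7 kN/m, acting at H/3 = 2.767 m above the base.
Overturning moment M_o = P_a × H/3 = 203.7 × 2.767 = 563.6.
Resisting moment M_r = W × 2.29 = 667.3 × 2.29 = 1528.
FS_overturning = M_r/M_o = 1528/563.6 = 2.711.

2.71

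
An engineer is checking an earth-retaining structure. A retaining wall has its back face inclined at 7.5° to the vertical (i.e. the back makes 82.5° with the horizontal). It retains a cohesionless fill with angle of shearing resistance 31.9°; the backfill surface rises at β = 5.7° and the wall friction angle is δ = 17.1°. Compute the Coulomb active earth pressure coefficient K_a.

0.360

K_a = sin²(α+φ) / [sin²α · sin(α−δ) · (1 + √{sin(φ+δ)sin(φ−β) / (sin(α−δ)sin(α+β))})²].
With α = 82.5°, φ = 31.9°, δ = 17.1°, β = 5.7°: K_a = 0.3600.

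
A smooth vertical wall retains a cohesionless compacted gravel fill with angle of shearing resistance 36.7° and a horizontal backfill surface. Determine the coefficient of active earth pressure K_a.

K_a = (1 − sin φ)/(1 + sin φ) = (1 − sin 36.7°)/(1 + sin 36.7°) = 0.2519.

0.252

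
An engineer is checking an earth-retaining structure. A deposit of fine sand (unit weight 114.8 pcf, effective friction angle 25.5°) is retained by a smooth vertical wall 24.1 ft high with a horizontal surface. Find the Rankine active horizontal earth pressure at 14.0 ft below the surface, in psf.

K_a = (1 − sin φ)/(1 + sin φ) = 0.3981.
σ_h = K_a γ z = 0.3981 × 114.8 × 14.0 = 639.8 psf.

640 psf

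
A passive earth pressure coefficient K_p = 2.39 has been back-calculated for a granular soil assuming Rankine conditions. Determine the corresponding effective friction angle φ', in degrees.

24.2°

K_p = (1+sin φ)/(1−sin φ) ⇒ sin φ = (K_p − 1)/(K_p + 1) = 0.4100.
φ = arcsin(0.4100) = 24.21°.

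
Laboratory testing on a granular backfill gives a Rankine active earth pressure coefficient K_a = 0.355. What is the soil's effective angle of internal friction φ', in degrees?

28.4°

K_a = tan²(45° − φ/2) ⇒ 45° − φ/2 = arctan(√0.355) = 30.79°.
φ = 2(45° − 30.79°) = 28.43°.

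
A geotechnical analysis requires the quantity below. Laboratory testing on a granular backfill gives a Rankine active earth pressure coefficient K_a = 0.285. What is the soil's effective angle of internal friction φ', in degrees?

33.8°

K_a = tan²(45° − φ/2) ⇒ 45° − φ/2 = arctan(√0.285) = 28.10°.
φ = 2(45° − 28.10°) = 33.81°.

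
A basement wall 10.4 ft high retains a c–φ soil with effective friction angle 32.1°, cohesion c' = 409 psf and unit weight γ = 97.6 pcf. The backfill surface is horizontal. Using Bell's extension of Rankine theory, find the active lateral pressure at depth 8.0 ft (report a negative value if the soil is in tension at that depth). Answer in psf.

-214 psf

K_a = (1 − sin φ)/(1 + sin φ) = 0.3060.
σ_a = K_a γ z − 2c√K_a = 0.3060×97.6×8.0 − 2×409×0.5532 = -213.6 psf.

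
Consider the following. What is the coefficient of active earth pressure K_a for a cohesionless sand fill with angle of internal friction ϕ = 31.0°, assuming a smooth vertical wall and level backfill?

0.320

K_a = tan²(45° − φ/2) = tan²(29.50°) = 0.3201.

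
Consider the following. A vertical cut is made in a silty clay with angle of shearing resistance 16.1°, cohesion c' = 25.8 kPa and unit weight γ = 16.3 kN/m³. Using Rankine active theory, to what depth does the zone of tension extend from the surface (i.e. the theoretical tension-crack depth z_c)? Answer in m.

4.21 m

K_a = tan²(45° − 16.1°/2) = 0.5658; √K_a = 0.7522.
The active pressure is zero where K_a γ z = 2c√K_a, so z_c = 2c/(γ√K_a) = 2×25.8/(16.3×0.7522) = 4.209 m.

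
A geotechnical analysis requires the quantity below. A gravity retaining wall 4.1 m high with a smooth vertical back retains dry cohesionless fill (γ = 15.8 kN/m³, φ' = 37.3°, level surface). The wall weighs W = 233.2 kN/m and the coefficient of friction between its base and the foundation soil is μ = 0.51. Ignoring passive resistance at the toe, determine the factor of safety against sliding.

K_a = tan²(45° − 37.3°/2) = 0.2453.
P_a = ½K_aγH² = 0.5×0.2453×15.8×4.1² = 32.58 kN/m, acting at H/3 = 1.367 m above the base.
FS_sliding = μW / P_a = 0.51×233.2 / 32.58 = 3.650.

3.65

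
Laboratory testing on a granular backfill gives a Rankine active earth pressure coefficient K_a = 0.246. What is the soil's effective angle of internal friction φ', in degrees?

K_a = tan²(45° − φ/2) ⇒ 45° − φ/2 = arctan(√0.246) = 26.38°.
φ = 2(45° − 26.38°) = 37.24°.

37.2°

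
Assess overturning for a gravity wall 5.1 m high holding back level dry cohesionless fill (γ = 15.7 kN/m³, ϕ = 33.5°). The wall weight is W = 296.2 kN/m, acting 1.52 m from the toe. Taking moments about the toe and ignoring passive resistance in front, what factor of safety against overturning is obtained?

4.49

K_a = tan²(45° − 33.5°/2) = 0.2887.
P_a = ½K_aγH² = 0.5×0.2887×15.7×5.1² = 58.95 kN/m, acting at H/3 = 1.700 m above the base.
Overturning moment M_o = P_a × H/3 = 58.95 × 1.700 = 100.2.
Resisting moment M_r = W × 1.52 = 296.2 × 1.52 = 450.2.
FS_overturning = M_r/M_o = 450.2/100.2 = 4.493.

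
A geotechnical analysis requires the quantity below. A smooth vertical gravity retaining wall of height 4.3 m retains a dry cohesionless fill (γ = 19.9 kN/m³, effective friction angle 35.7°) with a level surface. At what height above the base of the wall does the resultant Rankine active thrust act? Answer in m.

1.43 m

K_a = 0.2630.
The pressure distribution is triangular, so the resultant acts at H/3 above the base = 4.3/3 = 1.433 m.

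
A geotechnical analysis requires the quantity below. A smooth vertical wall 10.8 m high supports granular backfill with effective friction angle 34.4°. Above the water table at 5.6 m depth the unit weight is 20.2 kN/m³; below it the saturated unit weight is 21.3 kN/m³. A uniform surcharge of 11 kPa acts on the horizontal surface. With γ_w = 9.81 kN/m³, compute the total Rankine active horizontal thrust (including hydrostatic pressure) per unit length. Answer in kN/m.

460 kN/m

K_a = tan²(45° − φ/2) = 0.2780.
γ' = 21.3 − 9.81 = 11.49 kN/m³. h₂ = H − d_w = 5.2 m.
σ'_h: at surface K_a·q = 3.058; at WT K_a(q+γd_w) = 34.50; at base K_a(q+γd_w+γ'h₂) = 51.11 kPa.
P₁ = ½(3.058+34.50)×5.6 = 105.2; P₂ = ½(34.50+51.11)×5.2 = 222.6; P_w = ½γ_w h₂² = 132.6.
Total = 105.2+222.6+132.6 = 460.4 kN/m.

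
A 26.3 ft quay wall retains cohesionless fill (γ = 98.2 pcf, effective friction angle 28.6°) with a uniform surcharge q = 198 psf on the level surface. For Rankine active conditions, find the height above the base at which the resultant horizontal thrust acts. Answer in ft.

9.35 ft

K_a = 0.3525.
Triangular part P₁ = ½K_aγH² = 11970 at H/3 = 8.767 ft; rectangular part P₂ = K_a q H = 1836 at H/2 = 13.15 ft.
ȳ = (P₁·8.767 + P₂·13.15)/(P₁+P₂) = 9.349 ft.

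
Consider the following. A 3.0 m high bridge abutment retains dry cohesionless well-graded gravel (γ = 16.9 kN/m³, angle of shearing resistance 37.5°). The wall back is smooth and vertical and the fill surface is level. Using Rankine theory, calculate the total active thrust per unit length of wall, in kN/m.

K_a = tan²(45° − φ/2) = 0.2432.
P_a = ½ K_a γ H² = 0.5 × 0.2432 × 16.9 × 3.0² = 18.49 kN/m.

18.5 kN/m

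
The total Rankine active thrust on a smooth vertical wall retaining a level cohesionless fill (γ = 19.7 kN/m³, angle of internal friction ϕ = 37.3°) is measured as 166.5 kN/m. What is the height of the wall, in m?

8.30 m

K_a = 0.2453. P_a = ½ K_a γ H² ⇒ H = √(2P_a/(K_a γ)).
H = √(2×166.5/(0.2453×19.7)) = 8.301 m.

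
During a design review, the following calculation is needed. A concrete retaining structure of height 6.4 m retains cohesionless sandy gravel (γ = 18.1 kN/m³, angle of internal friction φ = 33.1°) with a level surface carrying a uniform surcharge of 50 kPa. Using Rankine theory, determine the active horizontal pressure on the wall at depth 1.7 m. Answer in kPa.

K_a = (1 − sin φ)/(1 + sin φ) = 0.2936.
σ_v = γz + q = 18.1 × 1.7 + 50 = 80.77 kPa.
σ_h = K_a σ_v = 0.2936 × 80.77 = 23.71 kPa.

23.7 kPa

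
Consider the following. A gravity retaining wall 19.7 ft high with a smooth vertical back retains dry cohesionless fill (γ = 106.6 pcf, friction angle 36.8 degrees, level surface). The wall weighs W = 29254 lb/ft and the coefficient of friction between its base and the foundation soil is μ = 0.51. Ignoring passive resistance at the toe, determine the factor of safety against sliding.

2.88

K_a = tan²(45° − 36.8°/2) = 0.2508.
P_a = ½K_aγH² = 0.5×0.2508×106.6×19.7² = 5187 lb/ft, acting at H/3 = 6.567 ft above the base.
FS_sliding = μW / P_a = 0.51×29254 / 5187 = 2.876.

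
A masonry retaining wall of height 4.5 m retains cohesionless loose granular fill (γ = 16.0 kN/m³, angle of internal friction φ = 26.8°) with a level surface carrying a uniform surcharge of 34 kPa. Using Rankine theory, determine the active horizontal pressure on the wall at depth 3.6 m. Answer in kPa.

K_a = (1 − sin φ)/(1 + sin φ) = 0.3785.
σ_v = γz + q = 16.0 × 3.6 + 34 = 91.60 kPa.
σ_h = K_a σ_v = 0.3785 × 91.60 = 34.67 kPa.

34.7 kPa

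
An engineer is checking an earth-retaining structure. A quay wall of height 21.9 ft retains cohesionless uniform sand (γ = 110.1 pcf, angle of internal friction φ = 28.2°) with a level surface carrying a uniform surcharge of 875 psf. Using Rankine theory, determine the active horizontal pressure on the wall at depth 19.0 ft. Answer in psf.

K_a = (1 − sin φ)/(1 + sin φ) = 0.3582.
σ_v = γz + q = 110.1 × 19.0 + 875 = 2967 psf.
σ_h = K_a σ_v = 0.3582 × 2967 = 1063 psf.

1060 psf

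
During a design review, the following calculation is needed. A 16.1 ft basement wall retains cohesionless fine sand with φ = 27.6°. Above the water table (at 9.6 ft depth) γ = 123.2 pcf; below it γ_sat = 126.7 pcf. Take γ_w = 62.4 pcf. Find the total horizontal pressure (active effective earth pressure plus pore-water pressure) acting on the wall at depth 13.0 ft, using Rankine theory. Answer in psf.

726 psf

K_a = (1 − sin φ)/(1 + sin φ) = 0.3668.
γ' = 126.7 − 62.4 = 64.30 pcf.
Effective vertical stress at 13.0 ft: σ'_v = 123.2×9.6 + 64.30×3.40 = 1401 psf.
σ'_h = K_a σ'_v = 0.3668 × 1401 = 514.0 psf; u = γ_w × 3.40 = 212.2 psf.
Total σ_h = 514.0 + 212.2 = 726.1 psf.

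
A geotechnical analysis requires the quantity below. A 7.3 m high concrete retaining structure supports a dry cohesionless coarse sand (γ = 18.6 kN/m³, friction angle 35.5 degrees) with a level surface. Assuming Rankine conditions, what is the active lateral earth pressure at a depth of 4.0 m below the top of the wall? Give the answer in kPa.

K_a = (1 − sin φ)/(1 + sin φ) = 0.2653.
σ_h = K_a γ z = 0.2653 × 18.6 × 4.0 = 19.74 kPa.

19.7 kPa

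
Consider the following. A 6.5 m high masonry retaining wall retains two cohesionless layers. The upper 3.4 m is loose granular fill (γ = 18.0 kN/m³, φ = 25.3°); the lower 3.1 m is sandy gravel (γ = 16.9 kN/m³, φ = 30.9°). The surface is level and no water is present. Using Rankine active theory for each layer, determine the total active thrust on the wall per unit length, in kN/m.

K_a1 = tan²(45°−25.3°/2) = 0.4012; K_a2 = tan²(45°−30.9°/2) = 0.3214.
Layer 1: σ at base = K_a1 γ₁ h₁ = 24.55 kPa; P₁ = ½×24.55×3.4 = 41.74.
Layer 2: σ_v at top = γ₁h₁ = 61.20; σ_h top = K_a2×61.20 = 19.67; σ_h base = K_a2×(61.20+16.9×3.1) = 36.51.
P₂ = ½(19.67+36.51)×3.1 = 87.08. Total P_a = 41.74+87.08 = 128.8 kN/m.

129 kN/m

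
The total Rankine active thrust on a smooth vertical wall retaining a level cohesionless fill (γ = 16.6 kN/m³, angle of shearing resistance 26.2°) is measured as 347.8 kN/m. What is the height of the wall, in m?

10.4 m

K_a = 0.3874. P_a = ½ K_a γ H² ⇒ H = √(2P_a/(K_a γ)).
H = √(2×347.8/(0.3874×16.6)) = 10.40 m.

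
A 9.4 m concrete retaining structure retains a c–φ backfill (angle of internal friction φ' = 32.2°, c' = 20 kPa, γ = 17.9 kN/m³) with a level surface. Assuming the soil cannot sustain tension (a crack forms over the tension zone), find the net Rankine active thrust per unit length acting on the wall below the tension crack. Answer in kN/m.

K_a = 0.3047; √K_a = 0.5520.
Tension-crack depth z_c = 2c/(γ√K_a) = 2×20/(17.9×0.5520) = 4.048 m.
σ_a at base = K_a γ H − 2c√K_a = 0.3047×17.9×9.4 − 2×20×0.5520 = 29.19 kPa.
P_a = ½ × 29.19 × (H − z_c) = 0.5×29.19×5.352 = 78.12 kN/m.

78.1 kN/m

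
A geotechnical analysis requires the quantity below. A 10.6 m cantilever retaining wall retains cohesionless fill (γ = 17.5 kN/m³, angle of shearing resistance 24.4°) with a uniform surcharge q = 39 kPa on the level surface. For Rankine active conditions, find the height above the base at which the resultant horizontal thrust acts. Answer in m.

4.06 m

K_a = 0.4153.
Triangular part P₁ = ½K_aγH² = 408.3 at H/3 = 3.533 m; rectangular part P₂ = K_a q H = 171.7 at H/2 = 5.300 m.
ȳ = (P₁·3.533 + P₂·5.300)/(P₁+P₂) = 4.056 m.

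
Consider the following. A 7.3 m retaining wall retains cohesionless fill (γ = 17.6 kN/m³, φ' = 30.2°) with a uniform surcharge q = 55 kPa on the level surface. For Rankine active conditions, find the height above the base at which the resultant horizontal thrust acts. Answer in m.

K_a = 0.3307.
Triangular part P₁ = ½K_aγH² = 155.1 at H/3 = 2.433 m; rectangular part P₂ = K_a q H = 132.8 at H/2 = 3.650 m.
ȳ = (P₁·2.433 + P₂·3.650)/(P₁+P₂) = 2.995 m.

2.99 m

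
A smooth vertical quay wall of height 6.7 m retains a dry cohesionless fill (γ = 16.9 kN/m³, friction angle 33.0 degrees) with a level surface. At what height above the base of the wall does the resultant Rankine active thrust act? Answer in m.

K_a = 0.2948.
The pressure distribution is triangular, so the resultant acts at H/3 above the base = 6.7/3 = 2.233 m.

2.23 m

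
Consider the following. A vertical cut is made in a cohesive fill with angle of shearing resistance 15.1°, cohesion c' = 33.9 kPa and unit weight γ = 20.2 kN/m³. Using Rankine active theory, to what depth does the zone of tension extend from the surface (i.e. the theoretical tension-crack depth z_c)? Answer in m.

K_a = tan²(45° − 15.1°/2) = 0.5867; √K_a = 0.7659.
The active pressure is zero where K_a γ z = 2c√K_a, so z_c = 2c/(γ√K_a) = 2×33.9/(20.2×0.7659) = 4.382 m.

4.38 m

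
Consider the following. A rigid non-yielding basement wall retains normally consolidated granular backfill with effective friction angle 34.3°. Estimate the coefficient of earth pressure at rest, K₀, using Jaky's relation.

K₀ = 1 − sin φ' = 1 − sin 34.3° = 0.4365.

0.436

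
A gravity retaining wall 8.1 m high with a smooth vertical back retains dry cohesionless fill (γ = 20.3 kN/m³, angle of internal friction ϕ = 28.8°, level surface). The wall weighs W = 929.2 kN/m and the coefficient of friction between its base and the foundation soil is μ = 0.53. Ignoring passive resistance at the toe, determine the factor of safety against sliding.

K_a = tan²(45° − 28.8°/2) = 0.3498.
P_a = ½K_aγH² = 0.5×0.3498×20.3×8.1² = 232.9 kN/m, acting at H/3 = 2.700 m above the base.
FS_sliding = μW / P_a = 0.53×929.2 / 232.9 = 2.114.

2.11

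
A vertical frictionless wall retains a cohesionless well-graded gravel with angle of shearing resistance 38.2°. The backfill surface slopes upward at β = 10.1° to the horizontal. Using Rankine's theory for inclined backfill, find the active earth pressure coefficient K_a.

K_a = cos β · (cos β − √(cos²β − cos²φ)) / (cos β + √(cos²β − cos²φ)).
cos β = 0.9845, cos φ = 0.7859, √(cos²β − cos²φ) = 0.5930.
K_a = 0.9845 × (0.9845 − 0.5930)/(0.9845 + 0.5930) = 0.2443.

0.244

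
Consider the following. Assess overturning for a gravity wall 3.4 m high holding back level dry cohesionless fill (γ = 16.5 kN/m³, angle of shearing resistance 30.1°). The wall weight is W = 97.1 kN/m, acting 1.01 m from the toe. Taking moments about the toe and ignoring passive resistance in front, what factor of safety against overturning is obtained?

K_a = tan²(45° − 30.1°/2) = 0.3320.
P_a = ½K_aγH² = 0.5×0.3320×16.5×3.4² = 31.66 kN/m, acting at H/3 = 1.133 m above the base.
Overturning moment M_o = P_a × H/3 = 31.66 × 1.133 = 35.88.
Resisting moment M_r = W × 1.01 = 97.1 × 1.01 = 98.07.
FS_overturning = M_r/M_o = 98.07/35.88 = 2.733.

2.73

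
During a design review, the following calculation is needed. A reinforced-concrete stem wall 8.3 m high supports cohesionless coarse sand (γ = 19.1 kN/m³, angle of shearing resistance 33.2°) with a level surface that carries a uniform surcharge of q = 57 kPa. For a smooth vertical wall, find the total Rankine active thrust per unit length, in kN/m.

331 kN/m

K_a = tan²(45° − φ/2) = 0.2924.
Soil triangle: ½ K_a γ H² = 0.5×0.2924×19.1×8.3² = 192.3 kN/m.
Surcharge rectangle: K_a q H = 0.2924×57×8.3 = 138.3 kN/m.
Total = 192.3 + 138.3 = 330.7 kN/m.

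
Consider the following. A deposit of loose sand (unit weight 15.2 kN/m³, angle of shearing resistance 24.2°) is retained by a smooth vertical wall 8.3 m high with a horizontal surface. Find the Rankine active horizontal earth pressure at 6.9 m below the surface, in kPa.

K_a = (1 − sin φ)/(1 + sin φ) = 0.4185.
σ_h = K_a γ z = 0.4185 × 15.2 × 6.9 = 43.89 kPa.

43.9 kPa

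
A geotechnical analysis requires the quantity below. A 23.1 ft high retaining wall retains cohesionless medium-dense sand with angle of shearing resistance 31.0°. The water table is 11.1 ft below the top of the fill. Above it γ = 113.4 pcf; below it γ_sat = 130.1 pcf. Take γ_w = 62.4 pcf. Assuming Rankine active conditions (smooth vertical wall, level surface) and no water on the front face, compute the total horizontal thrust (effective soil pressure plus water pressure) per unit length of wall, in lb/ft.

13100 lb/ft

K_a = tan²(45° − φ/2) = 0.3201.
γ' = 130.1 − 62.4 = 67.70 pcf. Depth below WT = 12.0 ft.
σ'_h at WT = K_a γ d_w = 402.9 psf; at base = 402.9 + K_a γ' × 12.0 = 663.0 psf.
P₁ (0–11.1 ft) = ½×402.9×11.1 = 2236. P₂ (11.1–23.1 ft) = ½(402.9+663.0)×12.0 = 6395.
P_w = ½ γ_w h₂² = 0.5×62.4×12.0² = 4493. Total = 2236+6395+4493 = 13120 lb/ft.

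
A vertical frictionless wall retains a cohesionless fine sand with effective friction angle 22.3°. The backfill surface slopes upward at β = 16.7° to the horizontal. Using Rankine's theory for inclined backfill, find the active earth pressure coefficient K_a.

K_a = cos β · (cos β − √(cos²β − cos²φ)) / (cos β + √(cos²β − cos²φ)).
cos β = 0.9578, cos φ = 0.9252, √(cos²β − cos²φ) = 0.2478.
K_a = 0.9578 × (0.9578 − 0.2478)/(0.9578 + 0.2478) = 0.5641.

0.564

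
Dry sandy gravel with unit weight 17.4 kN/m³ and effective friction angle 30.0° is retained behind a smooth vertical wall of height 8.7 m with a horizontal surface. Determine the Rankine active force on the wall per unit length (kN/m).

220 kN/m

K_a = tan²(45° − φ/2) = 0.3333.
P_a = ½ K_a γ H² = 0.5 × 0.3333 × 17.4 × 8.7² = 219.5 kN/m.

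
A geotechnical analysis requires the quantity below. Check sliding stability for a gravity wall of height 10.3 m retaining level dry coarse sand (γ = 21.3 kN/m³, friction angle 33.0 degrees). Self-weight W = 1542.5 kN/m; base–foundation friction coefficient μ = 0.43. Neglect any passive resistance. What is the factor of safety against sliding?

1.99

K_a = tan²(45° − 33.0°/2) = 0.2948.
P_a = ½K_aγH² = 0.5×0.2948×21.3×10.3² = 333.1 kN/m, acting at H/3 = 3.433 m above the base.
FS_sliding = μW / P_a = 0.43×1542.5 / 333.1 = 1.991.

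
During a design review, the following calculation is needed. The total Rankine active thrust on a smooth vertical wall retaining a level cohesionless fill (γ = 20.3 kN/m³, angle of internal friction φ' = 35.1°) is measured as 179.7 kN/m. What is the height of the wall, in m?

K_a = 0.2698. P_a = ½ K_a γ H² ⇒ H = √(2P_a/(K_a γ)).
H = √(2×179.7/(0.2698×20.3)) = 8.100 m.

8.10 m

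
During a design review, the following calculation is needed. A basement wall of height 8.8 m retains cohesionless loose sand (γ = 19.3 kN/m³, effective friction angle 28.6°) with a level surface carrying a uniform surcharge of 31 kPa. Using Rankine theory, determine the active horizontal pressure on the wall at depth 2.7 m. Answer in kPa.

K_a = (1 − sin φ)/(1 + sin φ) = 0.3525.
σ_v = γz + q = 19.3 × 2.7 + 31 = 83.11 kPa.
σ_h = K_a σ_v = 0.3525 × 83.11 = 29.30 kPa.

29.3 kPa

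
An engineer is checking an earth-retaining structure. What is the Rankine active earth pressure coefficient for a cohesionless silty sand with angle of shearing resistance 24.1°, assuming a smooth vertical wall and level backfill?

K_a = tan²(45° − φ/2) = tan²(32.95°) = 0.4201.

0.420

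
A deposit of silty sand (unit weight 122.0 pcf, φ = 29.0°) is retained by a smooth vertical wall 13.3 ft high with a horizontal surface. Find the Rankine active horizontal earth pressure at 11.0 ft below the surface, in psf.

K_a = (1 − sin φ)/(1 + sin φ) = 0.3470.
σ_h = K_a γ z = 0.3470 × 122.0 × 11.0 = 465.6 psf.

466 psf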